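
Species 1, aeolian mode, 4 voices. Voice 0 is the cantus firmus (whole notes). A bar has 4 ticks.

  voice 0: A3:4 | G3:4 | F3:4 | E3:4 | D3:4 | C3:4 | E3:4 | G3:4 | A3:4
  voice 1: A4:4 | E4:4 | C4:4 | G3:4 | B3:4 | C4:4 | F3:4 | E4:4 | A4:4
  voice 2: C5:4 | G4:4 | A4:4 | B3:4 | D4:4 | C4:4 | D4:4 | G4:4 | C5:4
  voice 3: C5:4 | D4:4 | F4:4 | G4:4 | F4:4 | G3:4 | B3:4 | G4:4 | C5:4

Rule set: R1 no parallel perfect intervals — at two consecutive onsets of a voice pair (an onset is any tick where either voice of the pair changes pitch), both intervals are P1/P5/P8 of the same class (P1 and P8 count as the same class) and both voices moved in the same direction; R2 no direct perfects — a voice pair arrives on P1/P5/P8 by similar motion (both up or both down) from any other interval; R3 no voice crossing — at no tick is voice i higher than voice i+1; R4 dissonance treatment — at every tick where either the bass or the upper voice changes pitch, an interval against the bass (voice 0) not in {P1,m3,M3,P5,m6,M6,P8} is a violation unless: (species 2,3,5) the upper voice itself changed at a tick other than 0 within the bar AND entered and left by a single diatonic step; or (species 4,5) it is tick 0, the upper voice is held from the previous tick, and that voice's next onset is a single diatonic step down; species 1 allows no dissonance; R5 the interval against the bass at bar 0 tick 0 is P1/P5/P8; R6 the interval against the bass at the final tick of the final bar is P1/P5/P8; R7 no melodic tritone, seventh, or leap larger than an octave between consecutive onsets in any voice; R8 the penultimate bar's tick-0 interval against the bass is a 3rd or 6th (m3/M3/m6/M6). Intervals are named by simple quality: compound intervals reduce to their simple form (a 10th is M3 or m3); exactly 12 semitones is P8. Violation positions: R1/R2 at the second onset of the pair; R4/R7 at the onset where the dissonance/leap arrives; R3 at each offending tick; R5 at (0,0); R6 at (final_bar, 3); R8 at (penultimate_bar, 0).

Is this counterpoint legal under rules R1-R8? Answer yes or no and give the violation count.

No (40 violations)

bar 0: v0=A3 v1=A4 v2=C5 v3=C5 (m3)
bar 1: v0=G3 v1=E4 v2=G4 v3=D4 (P5)
bar 2: v0=F3 v1=C4 v2=A4 v3=F4 (P8)
bar 3: v0=E3 v1=G3 v2=B3 v3=G4 (m3)
bar 4: v0=D3 v1=B3 v2=D4 v3=F4 (m3)
bar 5: v0=C3 v1=C4 v2=C4 v3=G3 (P5)
bar 6: v0=E3 v1=F3 v2=D4 v3=B3 (P5)
bar 7: v0=G3 v1=E4 v2=G4 v3=G4 (P8)
bar 8: v0=A3 v1=A4 v2=C5 v3=C5 (m3)
  R5 @ bar0.0: opens on m3
  R5 @ bar0.0: opens on m3
  R2 @ bar1.0: A3/C5 m3 -> G3/G4 P8 similar
  R2 @ bar1.0: A3/C5 m3 -> G3/D4 P5 similar
  R3 @ bar1.0: G4 above D4
  R7 @ bar1.0: C5->D4 leap 10st
  R3 @ bar1.1: G4 above D4
  R3 @ bar1.2: G4 above D4
  R3 @ bar1.3: G4 above D4
  R2 @ bar2.0: G3/E4 M6 -> F3/C4 P5 similar
  R3 @ bar2.0: A4 above F4
  R3 @ bar2.1: A4 above F4
  R3 @ bar2.2: A4 above F4
  R3 @ bar2.3: A4 above F4
  R2 @ bar3.0: F3/A4 M3 -> E3/B3 P5 similar
  R7 @ bar3.0: A4->B3 leap 10st
  R1 @ bar5.0: D3/D4 P8 -> C3/C4 P8 similar
  R2 @ bar5.0: D3/F4 m3 -> C3/G3 P5 similar
  R3 @ bar5.0: C4 above G3
  R7 @ bar5.0: F4->G3 leap 10st
  R3 @ bar5.1: C4 above G3
  R3 @ bar5.2: C4 above G3
  R3 @ bar5.3: C4 above G3
  R1 @ bar6.0: C3/G3 P5 -> E3/B3 P5 similar
  R3 @ bar6.0: D4 above B3
  R4 @ bar6.0: E3/F3 m2 untreated
  R4 @ bar6.0: E3/D4 m7 untreated
  R3 @ bar6.1: D4 above B3
  R3 @ bar6.2: D4 above B3
  R3 @ bar6.3: D4 above B3
  R2 @ bar7.0: E3/D4 m7 -> G3/G4 P8 similar
  R2 @ bar7.0: E3/B3 P5 -> G3/G4 P8 similar
  R2 @ bar7.0: D4/B3 m3 -> G4/G4 P1 similar
  R7 @ bar7.0: F3->E4 leap 11st
  R8 @ bar7.0: penult P8 not 3rd/6th
  R8 @ bar7.0: penult P8 not 3rd/6th
  R1 @ bar8.0: G4/G4 P1 -> C5/C5 P1 similar
  R2 @ bar8.0: G3/E4 M6 -> A3/A4 P8 similar
  R6 @ bar8.3: closes on m3
  R6 @ bar8.3: closes on m3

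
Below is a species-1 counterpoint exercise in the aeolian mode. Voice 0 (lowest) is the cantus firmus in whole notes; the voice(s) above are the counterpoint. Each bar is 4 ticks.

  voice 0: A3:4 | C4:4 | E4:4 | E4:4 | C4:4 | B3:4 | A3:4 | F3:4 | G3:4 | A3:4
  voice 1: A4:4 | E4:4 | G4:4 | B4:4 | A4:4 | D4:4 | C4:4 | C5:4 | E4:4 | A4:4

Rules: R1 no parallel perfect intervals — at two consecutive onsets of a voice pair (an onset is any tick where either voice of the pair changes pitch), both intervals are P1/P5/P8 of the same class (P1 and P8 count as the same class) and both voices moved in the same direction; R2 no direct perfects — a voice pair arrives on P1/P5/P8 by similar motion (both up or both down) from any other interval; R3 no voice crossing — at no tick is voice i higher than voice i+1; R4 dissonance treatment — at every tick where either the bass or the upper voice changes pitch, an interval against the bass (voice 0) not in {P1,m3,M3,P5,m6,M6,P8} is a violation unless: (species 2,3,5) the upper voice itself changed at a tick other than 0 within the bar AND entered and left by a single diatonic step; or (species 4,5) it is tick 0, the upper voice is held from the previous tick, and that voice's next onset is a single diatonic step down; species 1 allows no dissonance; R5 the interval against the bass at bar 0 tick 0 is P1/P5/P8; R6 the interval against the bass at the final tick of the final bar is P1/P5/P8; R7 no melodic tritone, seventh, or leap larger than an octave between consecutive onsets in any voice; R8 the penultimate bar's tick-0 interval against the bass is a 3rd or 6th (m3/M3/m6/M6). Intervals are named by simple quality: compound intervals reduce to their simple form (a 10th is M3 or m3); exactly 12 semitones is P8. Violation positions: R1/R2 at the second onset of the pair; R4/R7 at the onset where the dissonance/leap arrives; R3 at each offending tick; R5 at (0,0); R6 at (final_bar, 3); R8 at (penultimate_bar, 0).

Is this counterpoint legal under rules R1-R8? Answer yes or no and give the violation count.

No (1 violations)

bar 0: v0=A3 v1=A4 (P8)
bar 1: v0=C4 v1=E4 (M3)
bar 2: v0=E4 v1=G4 (m3)
bar 3: v0=E4 v1=B4 (P5)
bar 4: v0=C4 v1=A4 (M6)
bar 5: v0=B3 v1=D4 (m3)
bar 6: v0=A3 v1=C4 (m3)
bar 7: v0=F3 v1=C5 (P5)
bar 8: v0=G3 v1=E4 (M6)
bar 9: v0=A3 v1=A4 (P8)
  R2 @ bar9.0: G3/E4 M6 -> A3/A4 P8 similar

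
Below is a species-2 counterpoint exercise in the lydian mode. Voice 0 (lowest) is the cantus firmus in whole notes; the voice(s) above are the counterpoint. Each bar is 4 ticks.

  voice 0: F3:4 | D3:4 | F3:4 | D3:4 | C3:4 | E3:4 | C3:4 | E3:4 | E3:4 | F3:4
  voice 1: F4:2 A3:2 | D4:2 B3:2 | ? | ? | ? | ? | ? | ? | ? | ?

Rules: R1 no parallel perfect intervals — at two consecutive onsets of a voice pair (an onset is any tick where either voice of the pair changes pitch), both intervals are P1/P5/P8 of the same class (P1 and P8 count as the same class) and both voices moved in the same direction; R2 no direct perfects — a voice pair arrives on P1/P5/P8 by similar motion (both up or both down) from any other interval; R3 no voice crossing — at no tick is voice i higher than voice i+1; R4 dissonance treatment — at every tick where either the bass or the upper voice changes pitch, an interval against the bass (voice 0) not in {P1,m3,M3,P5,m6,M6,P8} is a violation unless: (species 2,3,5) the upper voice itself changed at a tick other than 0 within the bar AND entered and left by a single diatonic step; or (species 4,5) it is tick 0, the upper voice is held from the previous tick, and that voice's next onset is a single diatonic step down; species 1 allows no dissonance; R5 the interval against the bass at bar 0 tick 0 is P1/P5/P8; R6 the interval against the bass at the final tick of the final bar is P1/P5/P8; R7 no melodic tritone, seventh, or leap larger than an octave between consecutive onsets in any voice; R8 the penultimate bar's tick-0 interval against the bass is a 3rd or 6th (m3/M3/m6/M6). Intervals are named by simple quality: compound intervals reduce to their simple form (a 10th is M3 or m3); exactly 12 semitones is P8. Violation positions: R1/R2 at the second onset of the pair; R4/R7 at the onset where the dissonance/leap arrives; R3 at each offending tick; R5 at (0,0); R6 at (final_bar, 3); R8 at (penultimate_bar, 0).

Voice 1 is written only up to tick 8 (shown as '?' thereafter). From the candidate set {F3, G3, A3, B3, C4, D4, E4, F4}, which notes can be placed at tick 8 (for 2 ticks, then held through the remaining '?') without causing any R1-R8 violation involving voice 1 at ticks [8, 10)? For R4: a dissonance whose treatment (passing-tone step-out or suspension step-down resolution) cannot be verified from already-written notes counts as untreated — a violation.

{A3, D4}

F3: violates R7
G3: violates R4
A3: legal
B3: violates R4
C4: violates R2
D4: legal
E4: violates R4
F4: violates R2,R7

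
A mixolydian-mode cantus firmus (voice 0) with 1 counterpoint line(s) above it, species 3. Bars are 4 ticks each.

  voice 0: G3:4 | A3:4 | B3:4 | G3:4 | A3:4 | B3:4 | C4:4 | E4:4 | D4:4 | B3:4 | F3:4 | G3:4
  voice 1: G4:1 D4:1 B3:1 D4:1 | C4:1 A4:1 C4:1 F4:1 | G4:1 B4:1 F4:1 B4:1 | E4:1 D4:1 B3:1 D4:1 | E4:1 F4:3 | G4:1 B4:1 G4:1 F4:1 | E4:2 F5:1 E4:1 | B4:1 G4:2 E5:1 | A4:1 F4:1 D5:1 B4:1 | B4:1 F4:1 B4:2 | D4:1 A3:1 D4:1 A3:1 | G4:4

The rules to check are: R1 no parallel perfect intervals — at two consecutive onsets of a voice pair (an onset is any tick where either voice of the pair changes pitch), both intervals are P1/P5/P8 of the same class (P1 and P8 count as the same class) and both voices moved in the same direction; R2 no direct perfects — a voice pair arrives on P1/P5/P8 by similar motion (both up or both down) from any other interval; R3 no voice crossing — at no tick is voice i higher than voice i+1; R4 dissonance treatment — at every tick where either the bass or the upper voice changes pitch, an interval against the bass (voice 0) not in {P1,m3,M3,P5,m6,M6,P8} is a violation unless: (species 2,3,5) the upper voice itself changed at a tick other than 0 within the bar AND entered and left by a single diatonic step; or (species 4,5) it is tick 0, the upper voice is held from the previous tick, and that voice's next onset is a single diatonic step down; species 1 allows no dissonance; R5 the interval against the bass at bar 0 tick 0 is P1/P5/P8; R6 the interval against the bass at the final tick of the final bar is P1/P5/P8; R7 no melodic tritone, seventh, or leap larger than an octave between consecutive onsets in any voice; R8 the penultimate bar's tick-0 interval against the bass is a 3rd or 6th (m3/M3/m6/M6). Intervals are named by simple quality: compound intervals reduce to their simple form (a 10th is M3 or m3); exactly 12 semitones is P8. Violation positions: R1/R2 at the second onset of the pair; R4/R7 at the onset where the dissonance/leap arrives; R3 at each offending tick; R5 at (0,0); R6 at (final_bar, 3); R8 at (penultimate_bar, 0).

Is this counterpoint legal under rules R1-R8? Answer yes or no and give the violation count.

No (15 violations)

bar 0: v0=G3 v1=G4 (P8)
bar 1: v0=A3 v1=C4 (m3)
bar 2: v0=B3 v1=G4 (m6)
bar 3: v0=G3 v1=E4 (M6)
bar 4: v0=A3 v1=E4 (P5)
bar 5: v0=B3 v1=G4 (m6)
bar 6: v0=C4 v1=E4 (M3)
bar 7: v0=E4 v1=B4 (P5)
bar 8: v0=D4 v1=A4 (P5)
bar 9: v0=B3 v1=B4 (P8)
bar 10: v0=F3 v1=D4 (M6)
bar 11: v0=G3 v1=G4 (P8)
  R4 @ bar2.2: B3/F4 TT untreated
  R7 @ bar2.2: B4->F4 leap 6st
  R7 @ bar2.3: F4->B4 leap 6st
  R1 @ bar4.0: G3/D4 P5 -> A3/E4 P5 similar
  R4 @ bar6.2: C4/F5 P4 untreated
  R7 @ bar6.2: E4->F5 leap 13st
  R7 @ bar6.3: F5->E4 leap 13st
  R2 @ bar7.0: C4/E4 M3 -> E4/B4 P5 similar
  R2 @ bar8.0: E4/E5 P8 -> D4/A4 P5 similar
  R4 @ bar9.1: B3/F4 TT untreated
  R7 @ bar9.1: B4->F4 leap 6st
  R7 @ bar9.2: F4->B4 leap 6st
  R7 @ bar10.0: B3->F3 leap 6st
  R2 @ bar11.0: F3/A3 M3 -> G3/G4 P8 similar
  R7 @ bar11.0: A3->G4 leap 10st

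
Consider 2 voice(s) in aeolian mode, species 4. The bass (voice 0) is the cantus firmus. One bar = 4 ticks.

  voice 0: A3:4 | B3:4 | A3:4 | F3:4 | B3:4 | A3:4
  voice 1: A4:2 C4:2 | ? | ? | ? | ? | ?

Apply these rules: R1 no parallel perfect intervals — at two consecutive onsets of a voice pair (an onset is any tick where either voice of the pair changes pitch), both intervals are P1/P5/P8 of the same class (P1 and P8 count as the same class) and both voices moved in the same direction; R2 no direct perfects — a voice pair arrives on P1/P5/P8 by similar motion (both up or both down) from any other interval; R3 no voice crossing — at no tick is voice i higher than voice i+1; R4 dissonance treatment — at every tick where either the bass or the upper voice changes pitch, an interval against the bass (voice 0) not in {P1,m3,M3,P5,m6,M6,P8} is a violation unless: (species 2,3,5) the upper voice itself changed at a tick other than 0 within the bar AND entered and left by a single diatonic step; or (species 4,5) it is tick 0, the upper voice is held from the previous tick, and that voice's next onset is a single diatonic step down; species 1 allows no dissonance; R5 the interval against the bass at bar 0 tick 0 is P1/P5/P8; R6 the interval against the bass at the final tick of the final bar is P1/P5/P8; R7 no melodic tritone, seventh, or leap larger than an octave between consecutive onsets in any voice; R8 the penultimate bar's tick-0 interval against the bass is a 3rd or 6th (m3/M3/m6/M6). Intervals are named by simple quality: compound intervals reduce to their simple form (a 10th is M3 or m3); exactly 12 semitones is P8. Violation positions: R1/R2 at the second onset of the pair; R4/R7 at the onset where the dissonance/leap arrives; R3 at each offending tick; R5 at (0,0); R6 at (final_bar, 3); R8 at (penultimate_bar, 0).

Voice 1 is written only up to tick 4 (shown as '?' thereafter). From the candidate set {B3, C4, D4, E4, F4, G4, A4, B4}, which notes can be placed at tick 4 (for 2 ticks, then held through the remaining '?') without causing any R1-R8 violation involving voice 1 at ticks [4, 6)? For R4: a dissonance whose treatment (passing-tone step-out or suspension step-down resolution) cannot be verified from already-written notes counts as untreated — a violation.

B3: legal
C4: violates R4
D4: legal
E4: violates R4
F4: violates R4
G4: legal
A4: violates R4
B4: violates R2,R7

{B3, D4, G4}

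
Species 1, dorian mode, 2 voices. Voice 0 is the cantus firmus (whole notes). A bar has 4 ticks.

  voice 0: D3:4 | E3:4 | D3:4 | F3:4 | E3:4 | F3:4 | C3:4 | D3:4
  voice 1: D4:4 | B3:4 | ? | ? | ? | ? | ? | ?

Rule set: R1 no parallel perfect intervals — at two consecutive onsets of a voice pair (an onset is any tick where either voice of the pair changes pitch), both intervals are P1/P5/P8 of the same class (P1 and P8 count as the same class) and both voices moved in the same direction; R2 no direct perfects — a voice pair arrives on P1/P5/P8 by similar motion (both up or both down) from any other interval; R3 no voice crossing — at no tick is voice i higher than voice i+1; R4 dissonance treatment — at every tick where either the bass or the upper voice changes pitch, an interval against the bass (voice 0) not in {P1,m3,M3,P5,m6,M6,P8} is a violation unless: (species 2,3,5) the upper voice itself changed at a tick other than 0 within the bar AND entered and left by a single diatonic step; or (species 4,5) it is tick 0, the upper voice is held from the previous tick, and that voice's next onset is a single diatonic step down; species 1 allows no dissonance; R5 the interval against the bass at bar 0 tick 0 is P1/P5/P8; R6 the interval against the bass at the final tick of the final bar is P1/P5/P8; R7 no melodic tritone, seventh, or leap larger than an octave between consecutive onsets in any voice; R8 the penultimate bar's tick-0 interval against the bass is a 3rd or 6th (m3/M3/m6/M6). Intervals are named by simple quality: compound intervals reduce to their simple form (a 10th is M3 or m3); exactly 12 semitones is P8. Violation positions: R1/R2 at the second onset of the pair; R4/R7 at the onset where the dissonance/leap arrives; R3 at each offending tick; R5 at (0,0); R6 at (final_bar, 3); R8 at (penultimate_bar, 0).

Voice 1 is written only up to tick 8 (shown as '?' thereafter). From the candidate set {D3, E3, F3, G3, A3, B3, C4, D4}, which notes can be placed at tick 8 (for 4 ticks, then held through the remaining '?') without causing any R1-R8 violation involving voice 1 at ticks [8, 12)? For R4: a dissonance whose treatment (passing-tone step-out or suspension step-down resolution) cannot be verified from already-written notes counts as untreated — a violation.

{B3, D4}

D3: violates R2
E3: violates R4
F3: violates R7
G3: violates R4
A3: violates R1
B3: legal
C4: violates R4
D4: legal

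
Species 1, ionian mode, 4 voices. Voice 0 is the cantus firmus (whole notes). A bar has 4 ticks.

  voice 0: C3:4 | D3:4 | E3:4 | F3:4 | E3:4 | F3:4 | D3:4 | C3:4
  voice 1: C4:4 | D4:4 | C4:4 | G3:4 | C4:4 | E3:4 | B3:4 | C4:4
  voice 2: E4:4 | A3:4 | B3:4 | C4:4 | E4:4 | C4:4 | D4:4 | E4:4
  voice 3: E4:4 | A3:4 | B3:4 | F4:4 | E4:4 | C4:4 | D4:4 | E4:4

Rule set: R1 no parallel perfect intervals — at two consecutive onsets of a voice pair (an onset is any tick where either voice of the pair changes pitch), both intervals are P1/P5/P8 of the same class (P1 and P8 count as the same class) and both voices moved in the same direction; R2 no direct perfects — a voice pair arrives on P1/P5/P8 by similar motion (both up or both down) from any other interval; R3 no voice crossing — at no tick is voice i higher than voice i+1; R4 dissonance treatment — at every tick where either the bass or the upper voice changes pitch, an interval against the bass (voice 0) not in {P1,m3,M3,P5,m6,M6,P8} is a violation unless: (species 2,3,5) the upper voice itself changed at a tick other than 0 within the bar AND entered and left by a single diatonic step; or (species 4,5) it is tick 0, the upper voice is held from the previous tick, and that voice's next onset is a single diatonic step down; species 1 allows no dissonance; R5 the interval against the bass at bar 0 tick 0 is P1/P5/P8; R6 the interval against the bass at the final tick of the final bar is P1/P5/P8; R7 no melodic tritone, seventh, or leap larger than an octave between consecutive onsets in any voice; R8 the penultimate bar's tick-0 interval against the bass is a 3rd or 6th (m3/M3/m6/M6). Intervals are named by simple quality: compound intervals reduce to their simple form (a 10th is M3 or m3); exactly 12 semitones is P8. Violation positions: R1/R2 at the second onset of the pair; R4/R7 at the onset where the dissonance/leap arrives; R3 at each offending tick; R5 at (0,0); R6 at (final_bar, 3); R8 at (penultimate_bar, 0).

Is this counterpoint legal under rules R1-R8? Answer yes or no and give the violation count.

bar 0: v0=C3 v1=C4 v2=E4 v3=E4 (M3)
bar 1: v0=D3 v1=D4 v2=A3 v3=A3 (P5)
bar 2: v0=E3 v1=C4 v2=B3 v3=B3 (P5)
bar 3: v0=F3 v1=G3 v2=C4 v3=F4 (P8)
bar 4: v0=E3 v1=C4 v2=E4 v3=E4 (P8)
bar 5: v0=F3 v1=E3 v2=C4 v3=C4 (P5)
bar 6: v0=D3 v1=B3 v2=D4 v3=D4 (P8)
bar 7: v0=C3 v1=C4 v2=E4 v3=E4 (M3)
  R5 @ bar0.0: opens on M3
  R5 @ bar0.0: opens on M3
  R1 @ bar1.0: C3/C4 P8 -> D3/D4 P8 similar
  R1 @ bar1.0: E4/E4 P1 -> A3/A3 P1 similar
  R3 @ bar1.0: D4 above A3
  R3 @ bar1.1: D4 above A3
  R3 @ bar1.2: D4 above A3
  R3 @ bar1.3: D4 above A3
  R1 @ bar2.0: D3/A3 P5 -> E3/B3 P5 similar
  R1 @ bar2.0: D3/A3 P5 -> E3/B3 P5 similar
  R1 @ bar2.0: A3/A3 P1 -> B3/B3 P1 similar
  R3 @ bar2.0: C4 above B3
  R3 @ bar2.1: C4 above B3
  R3 @ bar2.2: C4 above B3
  R3 @ bar2.3: C4 above B3
  R1 @ bar3.0: E3/B3 P5 -> F3/C4 P5 similar
  R2 @ bar3.0: E3/B3 P5 -> F3/F4 P8 similar
  R4 @ bar3.0: F3/G3 M2 untreated
  R7 @ bar3.0: B3->F4 leap 6st
  R1 @ bar4.0: F3/F4 P8 -> E3/E4 P8 similar
  R1 @ bar5.0: E4/E4 P1 -> C4/C4 P1 similar
  R3 @ bar5.0: F3 above E3
  R4 @ bar5.0: F3/E3 m2 untreated
  R3 @ bar5.1: F3 above E3
  R3 @ bar5.2: F3 above E3
  R3 @ bar5.3: F3 above E3
  R1 @ bar6.0: C4/C4 P1 -> D4/D4 P1 similar
  R8 @ bar6.0: penult P8 not 3rd/6th
  R8 @ bar6.0: penult P8 not 3rd/6th
  R1 @ bar7.0: D4/D4 P1 -> E4/E4 P1 similar
  R6 @ bar7.3: closes on M3
  R6 @ bar7.3: closes on M3

No (32 violations)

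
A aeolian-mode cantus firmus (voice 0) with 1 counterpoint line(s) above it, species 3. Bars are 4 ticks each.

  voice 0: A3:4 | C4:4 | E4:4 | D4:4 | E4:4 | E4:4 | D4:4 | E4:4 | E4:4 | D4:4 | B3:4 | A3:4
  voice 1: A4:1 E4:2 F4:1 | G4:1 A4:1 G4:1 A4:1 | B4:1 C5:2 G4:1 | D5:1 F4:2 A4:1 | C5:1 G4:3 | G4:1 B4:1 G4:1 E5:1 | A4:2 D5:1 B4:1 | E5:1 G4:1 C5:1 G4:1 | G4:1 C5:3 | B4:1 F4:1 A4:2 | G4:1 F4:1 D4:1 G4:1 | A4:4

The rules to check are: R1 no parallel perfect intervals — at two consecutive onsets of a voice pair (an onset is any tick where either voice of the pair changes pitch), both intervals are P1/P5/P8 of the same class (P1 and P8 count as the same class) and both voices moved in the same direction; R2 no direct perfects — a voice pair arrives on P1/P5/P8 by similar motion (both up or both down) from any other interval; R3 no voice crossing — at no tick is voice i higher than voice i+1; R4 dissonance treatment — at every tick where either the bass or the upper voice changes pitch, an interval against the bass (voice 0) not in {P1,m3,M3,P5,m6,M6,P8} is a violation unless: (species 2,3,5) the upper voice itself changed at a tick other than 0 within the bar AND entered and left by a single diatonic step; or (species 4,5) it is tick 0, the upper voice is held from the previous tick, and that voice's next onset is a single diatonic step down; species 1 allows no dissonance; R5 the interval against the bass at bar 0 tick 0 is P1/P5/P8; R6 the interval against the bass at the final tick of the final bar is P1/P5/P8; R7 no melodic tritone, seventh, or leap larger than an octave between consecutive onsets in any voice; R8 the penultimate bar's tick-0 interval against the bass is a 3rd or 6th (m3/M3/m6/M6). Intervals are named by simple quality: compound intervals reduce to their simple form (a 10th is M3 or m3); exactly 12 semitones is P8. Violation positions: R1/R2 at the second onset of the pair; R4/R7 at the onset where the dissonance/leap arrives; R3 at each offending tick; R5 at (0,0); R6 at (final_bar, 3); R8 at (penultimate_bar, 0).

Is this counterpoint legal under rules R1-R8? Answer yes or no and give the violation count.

No (6 violations)

bar 0: v0=A3 v1=A4 (P8)
bar 1: v0=C4 v1=G4 (P5)
bar 2: v0=E4 v1=B4 (P5)
bar 3: v0=D4 v1=D5 (P8)
bar 4: v0=E4 v1=C5 (m6)
bar 5: v0=E4 v1=G4 (m3)
bar 6: v0=D4 v1=A4 (P5)
bar 7: v0=E4 v1=E5 (P8)
bar 8: v0=E4 v1=G4 (m3)
bar 9: v0=D4 v1=B4 (M6)
bar 10: v0=B3 v1=G4 (m6)
bar 11: v0=A3 v1=A4 (P8)
  R2 @ bar1.0: A3/F4 m6 -> C4/G4 P5 similar
  R2 @ bar2.0: C4/A4 M6 -> E4/B4 P5 similar
  R2 @ bar6.0: E4/E5 P8 -> D4/A4 P5 similar
  R2 @ bar7.0: D4/B4 M6 -> E4/E5 P8 similar
  R7 @ bar9.1: B4->F4 leap 6st
  R4 @ bar10.1: B3/F4 TT untreated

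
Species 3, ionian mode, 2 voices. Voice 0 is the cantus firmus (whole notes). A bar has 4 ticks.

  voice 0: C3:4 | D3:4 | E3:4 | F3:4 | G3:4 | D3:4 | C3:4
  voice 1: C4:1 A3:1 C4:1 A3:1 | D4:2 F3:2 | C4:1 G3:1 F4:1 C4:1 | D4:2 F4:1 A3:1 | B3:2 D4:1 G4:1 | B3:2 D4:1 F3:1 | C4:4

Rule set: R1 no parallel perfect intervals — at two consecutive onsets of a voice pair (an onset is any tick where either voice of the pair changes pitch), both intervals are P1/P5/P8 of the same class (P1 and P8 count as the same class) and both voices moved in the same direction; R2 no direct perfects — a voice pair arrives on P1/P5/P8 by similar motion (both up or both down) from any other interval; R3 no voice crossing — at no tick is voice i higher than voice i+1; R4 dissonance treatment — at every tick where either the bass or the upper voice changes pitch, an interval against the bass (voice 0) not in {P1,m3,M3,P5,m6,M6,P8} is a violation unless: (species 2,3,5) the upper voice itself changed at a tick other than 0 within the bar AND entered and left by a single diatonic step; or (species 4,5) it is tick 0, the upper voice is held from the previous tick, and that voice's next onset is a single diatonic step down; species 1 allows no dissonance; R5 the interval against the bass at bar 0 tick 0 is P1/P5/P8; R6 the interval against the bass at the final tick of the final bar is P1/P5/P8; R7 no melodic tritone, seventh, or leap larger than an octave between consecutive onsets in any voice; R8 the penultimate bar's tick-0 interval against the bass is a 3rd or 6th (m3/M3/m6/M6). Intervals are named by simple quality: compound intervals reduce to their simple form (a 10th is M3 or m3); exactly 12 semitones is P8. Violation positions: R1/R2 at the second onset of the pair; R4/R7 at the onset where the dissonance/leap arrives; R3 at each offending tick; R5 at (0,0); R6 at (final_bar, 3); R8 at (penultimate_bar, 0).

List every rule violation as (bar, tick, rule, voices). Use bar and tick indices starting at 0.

bar 0: v0=C3 v1=C4 downbeat P8
bar 1: v0=D3 v1=D4 downbeat P8
bar 2: v0=E3 v1=C4 downbeat m6
bar 3: v0=F3 v1=D4 downbeat M6
bar 4: v0=G3 v1=B3 downbeat M3
bar 5: v0=D3 v1=B3 downbeat M6
bar 6: v0=C3 v1=C4 downbeat P8
  -> R2 @ bar 1 tick 0 v(0, 1): C3/A3 M6 -> D3/D4 P8 similar
  -> R4 @ bar 2 tick 2 v(0, 1): E3/F4 m2 untreated
  -> R7 @ bar 2 tick 2 v(1,): G3->F4 leap 10st

(1, 0, R2, (0, 1))
(2, 2, R4, (0, 1))
(2, 2, R7, (1,))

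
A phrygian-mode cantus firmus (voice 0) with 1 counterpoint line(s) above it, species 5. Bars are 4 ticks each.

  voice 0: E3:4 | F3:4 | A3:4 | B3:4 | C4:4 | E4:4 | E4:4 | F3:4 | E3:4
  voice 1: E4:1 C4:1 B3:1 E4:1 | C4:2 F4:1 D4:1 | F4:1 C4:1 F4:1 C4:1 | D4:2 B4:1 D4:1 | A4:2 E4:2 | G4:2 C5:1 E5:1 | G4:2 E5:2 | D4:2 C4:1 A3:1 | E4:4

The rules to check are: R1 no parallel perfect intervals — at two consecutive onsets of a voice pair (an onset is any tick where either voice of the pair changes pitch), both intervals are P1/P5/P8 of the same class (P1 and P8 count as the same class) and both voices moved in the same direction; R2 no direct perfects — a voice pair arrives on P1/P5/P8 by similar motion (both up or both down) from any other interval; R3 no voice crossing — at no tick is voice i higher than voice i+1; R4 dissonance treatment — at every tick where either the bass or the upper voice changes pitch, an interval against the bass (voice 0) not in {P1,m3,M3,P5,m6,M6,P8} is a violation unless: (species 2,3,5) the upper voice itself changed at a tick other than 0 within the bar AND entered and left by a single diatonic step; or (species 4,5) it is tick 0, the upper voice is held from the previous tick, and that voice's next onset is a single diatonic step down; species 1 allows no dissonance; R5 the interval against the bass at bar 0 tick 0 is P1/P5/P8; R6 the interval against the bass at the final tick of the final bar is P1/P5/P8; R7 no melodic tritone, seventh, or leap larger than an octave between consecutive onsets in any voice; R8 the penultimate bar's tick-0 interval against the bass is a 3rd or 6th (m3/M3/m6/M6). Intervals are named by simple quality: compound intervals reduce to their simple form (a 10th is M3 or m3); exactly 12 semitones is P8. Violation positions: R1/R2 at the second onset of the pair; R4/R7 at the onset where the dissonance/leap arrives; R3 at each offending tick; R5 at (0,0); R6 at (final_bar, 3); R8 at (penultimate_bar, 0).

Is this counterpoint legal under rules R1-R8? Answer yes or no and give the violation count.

bar 0: v0=E3 v1=E4 (P8)
bar 1: v0=F3 v1=C4 (P5)
bar 2: v0=A3 v1=F4 (m6)
bar 3: v0=B3 v1=D4 (m3)
bar 4: v0=C4 v1=A4 (M6)
bar 5: v0=E4 v1=G4 (m3)
bar 6: v0=E4 v1=G4 (m3)
bar 7: v0=F3 v1=D4 (M6)
bar 8: v0=E3 v1=E4 (P8)
  R7 @ bar7.0: E4->F3 leap 11st
  R7 @ bar7.0: E5->D4 leap 14st

No (2 violations)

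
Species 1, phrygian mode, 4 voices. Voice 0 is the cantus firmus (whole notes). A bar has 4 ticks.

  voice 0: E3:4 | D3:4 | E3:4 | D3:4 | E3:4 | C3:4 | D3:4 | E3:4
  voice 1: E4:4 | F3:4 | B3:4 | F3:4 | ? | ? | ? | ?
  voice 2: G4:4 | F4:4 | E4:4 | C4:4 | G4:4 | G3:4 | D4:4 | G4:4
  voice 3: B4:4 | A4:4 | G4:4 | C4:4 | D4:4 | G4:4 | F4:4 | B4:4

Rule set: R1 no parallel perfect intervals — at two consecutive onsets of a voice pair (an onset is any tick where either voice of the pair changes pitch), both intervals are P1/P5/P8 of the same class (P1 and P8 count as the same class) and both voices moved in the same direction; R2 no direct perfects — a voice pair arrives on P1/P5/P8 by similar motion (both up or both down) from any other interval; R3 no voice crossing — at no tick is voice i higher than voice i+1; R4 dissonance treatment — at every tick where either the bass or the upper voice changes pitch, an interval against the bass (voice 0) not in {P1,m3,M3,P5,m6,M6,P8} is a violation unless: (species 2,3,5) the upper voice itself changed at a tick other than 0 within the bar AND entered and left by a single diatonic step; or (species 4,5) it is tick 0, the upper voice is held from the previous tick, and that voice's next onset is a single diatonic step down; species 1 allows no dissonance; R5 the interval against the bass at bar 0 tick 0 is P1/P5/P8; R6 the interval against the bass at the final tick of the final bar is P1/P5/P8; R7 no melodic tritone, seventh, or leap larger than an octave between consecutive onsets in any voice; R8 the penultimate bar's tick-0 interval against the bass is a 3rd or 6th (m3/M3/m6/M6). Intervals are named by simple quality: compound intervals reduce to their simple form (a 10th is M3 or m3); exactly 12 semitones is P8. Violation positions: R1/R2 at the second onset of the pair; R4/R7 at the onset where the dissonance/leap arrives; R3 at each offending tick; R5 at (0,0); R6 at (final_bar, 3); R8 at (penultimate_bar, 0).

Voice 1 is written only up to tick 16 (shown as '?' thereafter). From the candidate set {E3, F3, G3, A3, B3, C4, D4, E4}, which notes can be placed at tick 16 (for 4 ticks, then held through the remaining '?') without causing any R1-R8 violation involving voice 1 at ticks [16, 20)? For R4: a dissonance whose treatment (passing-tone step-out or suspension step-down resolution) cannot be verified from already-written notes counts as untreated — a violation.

E3: legal
F3: violates R4
G3: violates R1,R2
A3: violates R4
B3: violates R2,R7
C4: violates R1
D4: violates R2,R4
E4: violates R2,R7

{E3}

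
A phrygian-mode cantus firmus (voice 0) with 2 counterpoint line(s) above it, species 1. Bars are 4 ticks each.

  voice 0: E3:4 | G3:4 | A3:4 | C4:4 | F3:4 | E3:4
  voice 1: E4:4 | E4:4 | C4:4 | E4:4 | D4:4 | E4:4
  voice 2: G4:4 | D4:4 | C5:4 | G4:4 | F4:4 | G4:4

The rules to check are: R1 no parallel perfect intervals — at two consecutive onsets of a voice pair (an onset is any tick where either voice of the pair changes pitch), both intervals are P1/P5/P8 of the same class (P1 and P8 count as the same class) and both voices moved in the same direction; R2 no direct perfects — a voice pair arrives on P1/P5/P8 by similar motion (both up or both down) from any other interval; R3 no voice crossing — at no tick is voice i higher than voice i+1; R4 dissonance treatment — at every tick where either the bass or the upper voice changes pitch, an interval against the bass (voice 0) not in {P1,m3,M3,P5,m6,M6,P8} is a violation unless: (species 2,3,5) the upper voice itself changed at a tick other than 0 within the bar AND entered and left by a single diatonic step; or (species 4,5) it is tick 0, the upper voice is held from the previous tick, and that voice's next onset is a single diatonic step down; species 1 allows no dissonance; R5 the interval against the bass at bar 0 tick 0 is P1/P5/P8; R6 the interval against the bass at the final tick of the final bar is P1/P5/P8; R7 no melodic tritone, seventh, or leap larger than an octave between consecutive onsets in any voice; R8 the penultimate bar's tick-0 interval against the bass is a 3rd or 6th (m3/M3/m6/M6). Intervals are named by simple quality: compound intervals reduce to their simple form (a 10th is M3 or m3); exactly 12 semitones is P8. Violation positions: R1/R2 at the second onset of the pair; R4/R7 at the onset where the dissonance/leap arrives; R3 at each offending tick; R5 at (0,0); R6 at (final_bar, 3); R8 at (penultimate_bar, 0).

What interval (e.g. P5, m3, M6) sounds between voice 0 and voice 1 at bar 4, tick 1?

voice 0=F3 voice 1=D4 -> M6

M6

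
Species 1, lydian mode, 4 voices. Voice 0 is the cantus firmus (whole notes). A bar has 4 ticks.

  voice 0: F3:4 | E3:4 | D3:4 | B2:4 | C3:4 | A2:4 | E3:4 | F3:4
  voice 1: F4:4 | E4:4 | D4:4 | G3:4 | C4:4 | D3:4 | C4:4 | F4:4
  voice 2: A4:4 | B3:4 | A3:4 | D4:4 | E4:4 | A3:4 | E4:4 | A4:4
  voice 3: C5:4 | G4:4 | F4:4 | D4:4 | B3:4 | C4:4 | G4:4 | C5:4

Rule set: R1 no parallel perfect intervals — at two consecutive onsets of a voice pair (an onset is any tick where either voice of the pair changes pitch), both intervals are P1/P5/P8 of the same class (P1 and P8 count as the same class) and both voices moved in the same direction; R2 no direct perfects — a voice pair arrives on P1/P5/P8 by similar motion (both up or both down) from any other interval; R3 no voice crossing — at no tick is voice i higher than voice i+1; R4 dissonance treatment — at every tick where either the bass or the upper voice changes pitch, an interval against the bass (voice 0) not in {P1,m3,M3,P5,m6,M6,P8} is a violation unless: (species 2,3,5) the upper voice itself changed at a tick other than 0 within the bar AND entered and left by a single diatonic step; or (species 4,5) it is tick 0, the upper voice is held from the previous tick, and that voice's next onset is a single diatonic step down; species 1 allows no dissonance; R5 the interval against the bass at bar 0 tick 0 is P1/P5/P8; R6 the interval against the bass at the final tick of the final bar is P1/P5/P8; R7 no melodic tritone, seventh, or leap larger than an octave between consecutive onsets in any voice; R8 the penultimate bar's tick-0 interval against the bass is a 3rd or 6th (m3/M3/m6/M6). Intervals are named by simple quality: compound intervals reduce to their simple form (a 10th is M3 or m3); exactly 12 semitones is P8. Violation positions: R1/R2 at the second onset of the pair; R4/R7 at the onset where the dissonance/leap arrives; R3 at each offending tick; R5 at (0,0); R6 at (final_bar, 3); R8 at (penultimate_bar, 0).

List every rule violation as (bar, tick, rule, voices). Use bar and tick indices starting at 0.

(0, 0, R5, (0, 2))
(1, 0, R1, (0, 1))
(1, 0, R2, (0, 2))
(1, 0, R3, (1, 2))
(1, 0, R7, (2,))
(1, 1, R3, (1, 2))
(1, 2, R3, (1, 2))
(1, 3, R3, (1, 2))
(2, 0, R1, (0, 1))
(2, 0, R1, (0, 2))
(2, 0, R3, (1, 2))
(2, 1, R3, (1, 2))
(2, 2, R3, (1, 2))
(2, 3, R3, (1, 2))
(3, 0, R2, (1, 3))
(4, 0, R2, (0, 1))
(4, 0, R3, (2, 3))
(4, 0, R4, (0, 3))
(4, 1, R3, (2, 3))
(4, 2, R3, (2, 3))
(4, 3, R3, (2, 3))
(5, 0, R2, (0, 2))
(5, 0, R2, (1, 2))
(5, 0, R4, (0, 1))
(5, 0, R7, (1,))
(6, 0, R1, (0, 2))
(6, 0, R2, (1, 3))
(6, 0, R7, (1,))
(6, 0, R8, (0, 2))
(7, 0, R1, (1, 3))
(7, 0, R2, (0, 1))
(7, 0, R2, (0, 3))
(7, 3, R6, (0, 2))

bar 0: v0=F3 v1=F4 v2=A4 v3=C5 downbeat P5
bar 1: v0=E3 v1=E4 v2=B3 v3=G4 downbeat m3
bar 2: v0=D3 v1=D4 v2=A3 v3=F4 downbeat m3
bar 3: v0=B2 v1=G3 v2=D4 v3=D4 downbeat m3
bar 4: v0=C3 v1=C4 v2=E4 v3=B3 downbeat M7
bar 5: v0=A2 v1=D3 v2=A3 v3=C4 downbeat m3
bar 6: v0=E3 v1=C4 v2=E4 v3=G4 downbeat m3
bar 7: v0=F3 v1=F4 v2=A4 v3=C5 downbeat P5
  -> R5 @ bar 0 tick 0 v(0, 2): opens on M3
  -> R1 @ bar 1 tick 0 v(0, 1): F3/F4 P8 -> E3/E4 P8 similar
  -> R2 @ bar 1 tick 0 v(0, 2): F3/A4 M3 -> E3/B3 P5 similar
  -> R3 @ bar 1 tick 0 v(1, 2): E4 above B3
  -> R7 @ bar 1 tick 0 v(2,): A4->B3 leap 10st
  -> R3 @ bar 1 tick 1 v(1, 2): E4 above B3
  -> R3 @ bar 1 tick 2 v(1, 2): E4 above B3
  -> R3 @ bar 1 tick 3 v(1, 2): E4 above B3
  -> R1 @ bar 2 tick 0 v(0, 1): E3/E4 P8 -> D3/D4 P8 similar
  -> R1 @ bar 2 tick 0 v(0, 2): E3/B3 P5 -> D3/A3 P5 similar
  -> R3 @ bar 2 tick 0 v(1, 2): D4 above A3
  -> R3 @ bar 2 tick 1 v(1, 2): D4 above A3
  -> R3 @ bar 2 tick 2 v(1, 2): D4 above A3
  -> R3 @ bar 2 tick 3 v(1, 2): D4 above A3
  -> R2 @ bar 3 tick 0 v(1, 3): D4/F4 m3 -> G3/D4 P5 similar
  -> R2 @ bar 4 tick 0 v(0, 1): B2/G3 m6 -> C3/C4 P8 similar
  -> R3 @ bar 4 tick 0 v(2, 3): E4 above B3
  -> R4 @ bar 4 tick 0 v(0, 3): C3/B3 M7 untreated
  -> R3 @ bar 4 tick 1 v(2, 3): E4 above B3
  -> R3 @ bar 4 tick 2 v(2, 3): E4 above B3
  -> R3 @ bar 4 tick 3 v(2, 3): E4 above B3
  -> R2 @ bar 5 tick 0 v(0, 2): C3/E4 M3 -> A2/A3 P8 similar
  -> R2 @ bar 5 tick 0 v(1, 2): C4/E4 M3 -> D3/A3 P5 similar
  -> R4 @ bar 5 tick 0 v(0, 1): A2/D3 P4 untreated
  -> R7 @ bar 5 tick 0 v(1,): C4->D3 leap 10st
  -> R1 @ bar 6 tick 0 v(0, 2): A2/A3 P8 -> E3/E4 P8 similar
  -> R2 @ bar 6 tick 0 v(1, 3): D3/C4 m7 -> C4/G4 P5 similar
  -> R7 @ bar 6 tick 0 v(1,): D3->C4 leap 10st
  -> R8 @ bar 6 tick 0 v(0, 2): penult P8 not 3rd/6th
  -> R1 @ bar 7 tick 0 v(1, 3): C4/G4 P5 -> F4/C5 P5 similar
  -> R2 @ bar 7 tick 0 v(0, 1): E3/C4 m6 -> F3/F4 P8 similar
  -> R2 @ bar 7 tick 0 v(0, 3): E3/G4 m3 -> F3/C5 P5 similar
  -> R6 @ bar 7 tick 3 v(0, 2): closes on M3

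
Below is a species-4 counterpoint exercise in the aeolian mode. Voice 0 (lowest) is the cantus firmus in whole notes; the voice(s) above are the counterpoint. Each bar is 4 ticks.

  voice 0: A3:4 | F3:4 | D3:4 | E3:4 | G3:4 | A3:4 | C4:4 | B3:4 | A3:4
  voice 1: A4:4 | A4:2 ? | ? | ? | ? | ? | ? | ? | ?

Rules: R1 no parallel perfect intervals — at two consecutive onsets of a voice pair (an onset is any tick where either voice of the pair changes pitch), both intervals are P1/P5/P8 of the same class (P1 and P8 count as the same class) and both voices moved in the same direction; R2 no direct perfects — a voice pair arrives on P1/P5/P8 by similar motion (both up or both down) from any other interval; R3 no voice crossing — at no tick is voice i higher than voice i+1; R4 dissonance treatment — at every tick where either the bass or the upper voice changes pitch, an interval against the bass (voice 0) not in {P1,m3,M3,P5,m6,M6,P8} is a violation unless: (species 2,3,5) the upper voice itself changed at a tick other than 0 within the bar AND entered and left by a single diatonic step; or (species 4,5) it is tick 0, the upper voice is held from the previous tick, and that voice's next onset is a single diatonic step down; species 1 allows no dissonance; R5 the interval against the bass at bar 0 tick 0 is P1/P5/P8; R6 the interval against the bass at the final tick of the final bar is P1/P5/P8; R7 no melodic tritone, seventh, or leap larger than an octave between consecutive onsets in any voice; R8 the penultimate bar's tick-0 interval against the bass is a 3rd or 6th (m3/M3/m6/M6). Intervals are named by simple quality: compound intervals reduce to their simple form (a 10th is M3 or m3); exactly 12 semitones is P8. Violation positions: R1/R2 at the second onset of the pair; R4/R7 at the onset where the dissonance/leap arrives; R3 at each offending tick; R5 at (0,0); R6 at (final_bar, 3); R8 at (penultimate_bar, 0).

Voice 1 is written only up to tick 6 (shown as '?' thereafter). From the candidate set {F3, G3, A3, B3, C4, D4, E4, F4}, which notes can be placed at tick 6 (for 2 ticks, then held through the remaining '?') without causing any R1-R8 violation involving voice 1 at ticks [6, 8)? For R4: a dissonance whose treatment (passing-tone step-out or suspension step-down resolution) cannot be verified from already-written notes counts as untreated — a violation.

{A3, C4, D4, F4}

F3: violates R7
G3: violates R4,R7
A3: legal
B3: violates R4,R7
C4: legal
D4: legal
E4: violates R4
F4: legal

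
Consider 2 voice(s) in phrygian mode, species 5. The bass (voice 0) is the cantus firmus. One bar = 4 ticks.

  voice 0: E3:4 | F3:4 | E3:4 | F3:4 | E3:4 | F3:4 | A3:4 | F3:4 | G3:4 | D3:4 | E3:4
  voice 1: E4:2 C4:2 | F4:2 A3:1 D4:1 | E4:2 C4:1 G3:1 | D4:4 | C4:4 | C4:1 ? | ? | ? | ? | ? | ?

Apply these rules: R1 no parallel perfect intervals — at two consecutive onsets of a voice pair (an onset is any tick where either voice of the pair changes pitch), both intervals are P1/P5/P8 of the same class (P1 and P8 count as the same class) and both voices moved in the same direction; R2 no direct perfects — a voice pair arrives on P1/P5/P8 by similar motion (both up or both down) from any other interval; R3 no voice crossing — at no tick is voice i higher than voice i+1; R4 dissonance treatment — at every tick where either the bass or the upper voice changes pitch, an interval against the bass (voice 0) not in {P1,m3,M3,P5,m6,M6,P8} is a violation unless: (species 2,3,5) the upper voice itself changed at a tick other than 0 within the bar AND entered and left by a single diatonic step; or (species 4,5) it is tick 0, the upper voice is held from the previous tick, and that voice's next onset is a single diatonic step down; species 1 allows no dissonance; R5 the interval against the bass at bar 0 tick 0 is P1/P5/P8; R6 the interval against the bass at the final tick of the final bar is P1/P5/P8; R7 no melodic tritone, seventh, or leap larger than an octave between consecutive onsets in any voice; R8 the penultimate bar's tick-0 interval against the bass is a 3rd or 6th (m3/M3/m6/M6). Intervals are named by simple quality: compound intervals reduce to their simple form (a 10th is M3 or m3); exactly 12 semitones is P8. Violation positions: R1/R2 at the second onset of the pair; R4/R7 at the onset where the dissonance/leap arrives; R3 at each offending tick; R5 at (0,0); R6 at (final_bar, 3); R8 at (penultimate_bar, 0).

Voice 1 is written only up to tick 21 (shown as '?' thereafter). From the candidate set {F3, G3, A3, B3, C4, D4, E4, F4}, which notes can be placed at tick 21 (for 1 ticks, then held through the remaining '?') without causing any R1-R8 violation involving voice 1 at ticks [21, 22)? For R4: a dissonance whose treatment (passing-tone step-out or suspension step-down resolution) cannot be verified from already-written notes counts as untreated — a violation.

{A3, C4, D4, F3, F4}

F3: legal
G3: violates R4
A3: legal
B3: violates R4
C4: legal
D4: legal
E4: violates R4
F4: legal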